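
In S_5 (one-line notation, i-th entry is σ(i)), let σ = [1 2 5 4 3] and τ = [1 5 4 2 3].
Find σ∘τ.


σ∘τ: apply τ first, then σ
1 →τ 1 →σ 1
2 →τ 5 →σ 3
3 →τ 4 →σ 4
4 →τ 2 →σ 2
5 →τ 3 →σ 5

σ∘τ = [1 3 4 2 5]


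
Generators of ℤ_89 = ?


g generates ℤ_n iff gcd(g,n) = 1
Prime factors of 89: 89
Generators are g ∈ {1,...,88} not divisible by any of these primes.
Generators: {1, 2, 3, 4, 5, 6, 7, 8, 9, 10, 11, 12, 13, 14, 15, 16, 17, 18, 19, 20, 21, 22, 23, 24, 25, 26, 27, 28, 29, 30, 31, 32, 33, 34, 35, 36, 37, 38, 39, 40, 41, 42, 43, 44, 45, 46, 47, 48, 49, 50, 51, 52, 53, 54, 55, 56, 57, 58, 59, 60, 61, 62, 63, 64, 65, 66, 67, 68, 69, 70, 71, 72, 73, 74, 75, 76, 77, 78, 79, 80, 81, 82, 83, 84, 85, 86, 87, 88}
Number of generators = φ(89) = 88

Generators of ℤ_89 = {1, 2, 3, 4, 5, 6, 7, 8, 9, 10, 11, 12, 13, 14, 15, 16, 17, 18, 19, 20, 21, 22, 23, 24, 25, 26, 27, 28, 29, 30, 31, 32, 33, 34, 35, 36, 37, 38, 39, 40, 41, 42, 43, 44, 45, 46, 47, 48, 49, 50, 51, 52, 53, 54, 55, 56, 57, 58, 59, 60, 61, 62, 63, 64, 65, 66, 67, 68, 69, 70, 71, 72, 73, 74, 75, 76, 77, 78, 79, 80, 81, 82, 83, 84, 85, 86, 87, 88}


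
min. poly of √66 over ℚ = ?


√66 satisfies x² - 66 = 0, irreducible over ℚ since 66 is squarefree

Minimal polynomial: x² - 66


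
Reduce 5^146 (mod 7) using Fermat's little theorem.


Fermat's little theorem: if p is prime and gcd(a,p)=1, then a^(p-1) ≡ 1 (mod p)
p = 7 is prime, gcd(5,7) = 1
Reduce exponent: 146 mod 6 = 2
So 5^146 ≡ 5^2 (mod 7)
5^2 mod 7 = 4

5^146 ≡ 4 (mod 7)


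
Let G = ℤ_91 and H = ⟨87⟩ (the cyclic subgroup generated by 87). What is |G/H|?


|⟨87⟩| = n / gcd(87, 91) = 91 / 1 = 91
H is normal (ℤ_91 is abelian).
|G/H| = |G| / |H| = 91 / 91 = 1

|G/H| = 1


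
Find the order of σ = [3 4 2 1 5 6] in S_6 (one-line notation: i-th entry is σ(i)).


Cycle decomposition: (1 3 2 4)
Cycle lengths: 4
Order = lcm(4) = 4

ord(σ) = 4


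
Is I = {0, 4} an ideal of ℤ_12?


Check ideal conditions for I = {0, 4} in ℤ_12:
(1) I is an additive subgroup? No
(2) For r ∈ ℤ_12 and a ∈ I: r·a ∈ I? No  [counterexample: r=2, a=4, r·a mod 12 = 8 ∉ I]

No, I is not an ideal of ℤ_12


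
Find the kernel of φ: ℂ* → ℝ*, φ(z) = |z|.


Kernel = preimage of identity
ker(φ) = {z ∈ ℂ* | |z| = 1} = unit circle S¹

ker(φ) = S¹ (unit circle)


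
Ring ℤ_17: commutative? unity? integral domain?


ℤ_17 is a commutative ring with unity 1; 17 is prime, so ℤ_17 is a field (hence an integral domain)
Commutative: Yes
Integral domain: Yes
Has unity: Yes

ℤ_17: Commutative=Yes, Unity=Yes


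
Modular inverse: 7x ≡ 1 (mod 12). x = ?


Use the extended Euclidean algorithm to write 1 = 7·s + 12·t; then s mod 12 is the inverse.
Euclidean algorithm:
  7 = 0·12 + 7
  12 = 1·7 + 5
  7 = 1·5 + 2
  5 = 2·2 + 1
  2 = 2·1 + 0
gcd(7,12) = 1
Back-substitution gives: 7·(-5) + 12·(3) = 1
So 7⁻¹ ≡ -5 ≡ 7 (mod 12)
Check: 7 × 7 = 49 ≡ 1 (mod 12) ✓

7⁻¹ ≡ 7 (mod 12)


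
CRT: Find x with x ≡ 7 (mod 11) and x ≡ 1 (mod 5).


m₁ = 11, m₂ = 5, gcd = 1, so CRT applies. M = m₁·m₂ = 55
Let M₁ = M/m₁ = 5, M₂ = M/m₂ = 11
Find y₁ ≡ M₁⁻¹ (mod m₁): 5⁻¹ ≡ 9 (mod 11)
Find y₂ ≡ M₂⁻¹ (mod m₂): 11⁻¹ ≡ 1 (mod 5)
x = a₁·M₁·y₁ + a₂·M₂·y₂ = 7·5·9 + 1·11·1 = 326
Reduce mod 55: x ≡ 51
Check: 51 mod 11 = 7 ✓, 51 mod 5 = 1 ✓

x ≡ 51 (mod 55)


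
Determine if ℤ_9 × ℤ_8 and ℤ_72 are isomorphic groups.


Comparing ℤ_9 × ℤ_8 and ℤ_72:
gcd(9,8) = 1, so ℤ_9 × ℤ_8 ≅ ℤ_72 (CRT)

Yes, ℤ_9 × ℤ_8 ≅ ℤ_72


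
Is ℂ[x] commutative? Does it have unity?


Polynomial ring over ℂ (an integral domain) is a commutative integral domain with unity 1
Commutative: Yes
Integral domain: Yes
Has unity: Yes

ℂ[x]: Commutative=Yes, Unity=Yes


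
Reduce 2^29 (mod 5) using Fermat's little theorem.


Fermat's little theorem: if p is prime and gcd(a,p)=1, then a^(p-1) ≡ 1 (mod p)
p = 5 is prime, gcd(2,5) = 1
Reduce exponent: 29 mod 4 = 1
So 2^29 ≡ 2^1 (mod 5)
2^1 mod 5 = 2

2^29 ≡ 2 (mod 5)


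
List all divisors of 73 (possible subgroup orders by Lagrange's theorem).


Lagrange's theorem: |H| divides |G|
|G| = 73
Divisors of 73: 1, 73

Possible subgroup orders: {1, 73}


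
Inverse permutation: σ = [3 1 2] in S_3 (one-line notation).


To find σ⁻¹, swap domain and range:
σ(1) = 3 → σ⁻¹(3) = 1
σ(2) = 1 → σ⁻¹(1) = 2
σ(3) = 2 → σ⁻¹(2) = 3

σ⁻¹ = [2 3 1]


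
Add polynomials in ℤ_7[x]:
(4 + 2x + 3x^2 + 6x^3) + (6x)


Add coefficients mod 7:
x^0: 4 + 0 = 4 (mod 7)
x^1: 2 + 6 = 1 (mod 7)
x^2: 3 + 0 = 3 (mod 7)
x^3: 6 + 0 = 6 (mod 7)
Result: 4 + x + 3x^2 + 6x^3

f + g = 4 + x + 3x^2 + 6x^3


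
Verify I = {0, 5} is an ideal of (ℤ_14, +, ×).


Check ideal conditions for I = {0, 5} in ℤ_14:
(1) I is an additive subgroup? No
(2) For r ∈ ℤ_14 and a ∈ I: r·a ∈ I? No  [counterexample: r=2, a=5, r·a mod 14 = 10 ∉ I]

No, I is not an ideal of ℤ_14


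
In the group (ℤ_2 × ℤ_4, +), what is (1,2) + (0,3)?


Operation: componentwise addition mod (2, 4)
(1,2) + (0,3) = ((a₁+b₁) mod 2, (a₂+b₂) mod 4) with a = (1,2), b = (0,3)

(1,2) + (0,3) = (1,1)


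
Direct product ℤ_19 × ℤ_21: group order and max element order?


|ℤ_19 × ℤ_21| = 19 × 21 = 399
Max element order = lcm(19,21) = 399
Cyclic? Yes (gcd=1)

|ℤ_19×ℤ_21| = 399, max element order = 399


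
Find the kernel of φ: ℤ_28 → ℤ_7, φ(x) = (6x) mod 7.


Kernel = preimage of identity
ker(φ) = {x ∈ ℤ_28 : 6x ≡ 0 (mod 7)}. Since 7 | 28, φ is well-defined. The kernel is the cyclic subgroup ⟨7⟩ of ℤ_28 (order 4), i.e. {0, 7, 14, 21}

ker(φ) = {0, 7, 14, 21}


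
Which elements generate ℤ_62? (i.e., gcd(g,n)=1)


g generates ℤ_n iff gcd(g,n) = 1
Prime factors of 62: 2, 31
Generators are g ∈ {1,...,61} not divisible by any of these primes.
Generators: {1, 3, 5, 7, 9, 11, 13, 15, 17, 19, 21, 23, 25, 27, 29, 33, 35, 37, 39, 41, 43, 45, 47, 49, 51, 53, 55, 57, 59, 61}
Number of generators = φ(62) = 30

Generators of ℤ_62 = {1, 3, 5, 7, 9, 11, 13, 15, 17, 19, 21, 23, 25, 27, 29, 33, 35, 37, 39, 41, 43, 45, 47, 49, 51, 53, 55, 57, 59, 61}


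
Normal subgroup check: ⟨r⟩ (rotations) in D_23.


H = ⟨r⟩ (rotations) in D_23
The rotation subgroup ⟨r⟩ has index 2 in D_23, so it is normal

Yes, normal subgroup


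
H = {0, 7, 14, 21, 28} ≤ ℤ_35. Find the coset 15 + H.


15 + H = {15 + h (mod 35) : h ∈ H}
15+0=15, 15+7=22, 15+14=29, 15+21=1, 15+28=8
15 + H = {1, 8, 15, 22, 29} = 1 + H

15 + H = {1, 8, 15, 22, 29}


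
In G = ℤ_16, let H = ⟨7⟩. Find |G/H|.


|⟨7⟩| = n / gcd(7, 16) = 16 / 1 = 16
H is normal (ℤ_16 is abelian).
|G/H| = |G| / |H| = 16 / 16 = 1

|G/H| = 1


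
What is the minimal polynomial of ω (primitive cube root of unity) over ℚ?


ω satisfies x² + x + 1 = 0 (the cyclotomic polynomial Φ₃)

Minimal polynomial: x² + x + 1


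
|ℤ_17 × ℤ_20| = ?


|A × B| = |A| · |B|
|ℤ_17 × ℤ_20| = 17 × 20 = 340

|ℤ_17 × ℤ_20| = 340


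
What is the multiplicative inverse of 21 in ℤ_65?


Use the extended Euclidean algorithm to write 1 = 21·s + 65·t; then s mod 65 is the inverse.
Euclidean algorithm:
  21 = 0·65 + 21
  65 = 3·21 + 2
  21 = 10·2 + 1
  2 = 2·1 + 0
gcd(21,65) = 1
Back-substitution gives: 21·(31) + 65·(-10) = 1
So 21⁻¹ ≡ 31 ≡ 31 (mod 65)
Check: 21 × 31 = 651 ≡ 1 (mod 65) ✓

21⁻¹ ≡ 31 (mod 65)


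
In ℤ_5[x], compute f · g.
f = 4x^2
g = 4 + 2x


Expand and collect like terms; reduce coefficients mod 5:
x^0: 0·4 = 0 ≡ 0 (mod 5)
x^1: 0·2 + 0·4 = 0 ≡ 0 (mod 5)
x^2: 0·2 + 4·4 = 16 ≡ 1 (mod 5)
x^3: 4·2 = 8 ≡ 3 (mod 5)
Result: x^2 + 3x^3

f · g = x^2 + 3x^3


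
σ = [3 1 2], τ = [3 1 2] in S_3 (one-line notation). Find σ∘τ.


σ∘τ: apply τ first, then σ
1 →τ 3 →σ 2
2 →τ 1 →σ 3
3 →τ 2 →σ 1

σ∘τ = [2 3 1]


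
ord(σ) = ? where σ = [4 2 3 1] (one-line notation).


Cycle decomposition: (1 4)
Cycle lengths: 2
Order = lcm(2) = 2

ord(σ) = 2


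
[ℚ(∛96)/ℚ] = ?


∛96 has minimal polynomial x³ - 96 (irreducible over ℚ since 96 is not a perfect cube)

[ℚ(∛96)/ℚ] = 3


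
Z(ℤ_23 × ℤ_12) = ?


Z(G) = {g ∈ G | gx = xg for all x ∈ G}
Direct product of abelian groups is abelian, so Z(G) = G

Z(ℤ_23 × ℤ_12) = ℤ_23 × ℤ_12


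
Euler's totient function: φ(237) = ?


Factor n: 237 = 3 × 79
φ(n) = n · ∏(1 - 1/p) over distinct primes p | n
φ(237) = 237 · (1 - 1/3) · (1 - 1/79) = 156

φ(237) = 156


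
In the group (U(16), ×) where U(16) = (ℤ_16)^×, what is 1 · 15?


Operation: multiplication mod 16
1 · 15 = (a × b) mod 16 with a = 1, b = 15

1 · 15 = 15


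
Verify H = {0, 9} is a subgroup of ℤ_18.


Subgroup test for H = {0, 9} in (ℤ_18, +):
(1) 0 ∈ H? Yes
(2) Closure: for all a,b ∈ H, (a+b) mod 18 ∈ H? Yes
(3) Inverses: for all a ∈ H, -a mod 18 ∈ H? Yes

Yes, H is a subgroup of ℤ_18


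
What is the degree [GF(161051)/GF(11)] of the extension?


GF(161051) = GF(11^5), so the extension degree is 5

[GF(161051)/GF(11)] = 5


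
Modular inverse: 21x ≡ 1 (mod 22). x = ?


Use the extended Euclidean algorithm to write 1 = 21·s + 22·t; then s mod 22 is the inverse.
Euclidean algorithm:
  21 = 0·22 + 21
  22 = 1·21 + 1
  21 = 21·1 + 0
gcd(21,22) = 1
Back-substitution gives: 21·(-1) + 22·(1) = 1
So 21⁻¹ ≡ -1 ≡ 21 (mod 22)
Check: 21 × 21 = 441 ≡ 1 (mod 22) ✓

21⁻¹ ≡ 21 (mod 22)


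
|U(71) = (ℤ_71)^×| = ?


U(n) is the group of units mod n; |U(n)| = φ(n)
|U(71)| = φ(71) = 70

|U(71) = (ℤ_71)^×| = 70


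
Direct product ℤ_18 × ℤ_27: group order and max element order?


|ℤ_18 × ℤ_27| = 18 × 27 = 486
Max element order = lcm(18,27) = 54
Cyclic? No (gcd=9)

|ℤ_18×ℤ_27| = 486, max element order = 54


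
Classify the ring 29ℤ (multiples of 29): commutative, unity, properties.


29ℤ is a commutative ring under +,× but has no multiplicative identity (1 ∉ 29ℤ); it has no zero divisors, but without unity it is not an integral domain
Commutative: Yes
Integral domain: No
Has unity: No

29ℤ (multiples of 29): Commutative=Yes, Unity=No


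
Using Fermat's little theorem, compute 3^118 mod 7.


Fermat's little theorem: if p is prime and gcd(a,p)=1, then a^(p-1) ≡ 1 (mod p)
p = 7 is prime, gcd(3,7) = 1
Reduce exponent: 118 mod 6 = 4
So 3^118 ≡ 3^4 (mod 7)
3^4 mod 7 = 4

3^118 ≡ 4 (mod 7)


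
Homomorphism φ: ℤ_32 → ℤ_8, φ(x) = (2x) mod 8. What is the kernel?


Kernel = preimage of identity
ker(φ) = {x ∈ ℤ_32 : 2x ≡ 0 (mod 8)}. Since 8 | 32, φ is well-defined. The kernel is the cyclic subgroup ⟨4⟩ of ℤ_32 (order 8), i.e. {0, 4, 8, 12, 16, 20, 24, 28}

ker(φ) = {0, 4, 8, 12, 16, 20, 24, 28}


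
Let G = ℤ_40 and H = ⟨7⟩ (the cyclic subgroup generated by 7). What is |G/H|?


|⟨7⟩| = n / gcd(7, 40) = 40 / 1 = 40
H is normal (ℤ_40 is abelian).
|G/H| = |G| / |H| = 40 / 40 = 1

|G/H| = 1


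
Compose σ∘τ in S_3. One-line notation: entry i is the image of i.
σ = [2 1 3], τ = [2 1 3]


σ∘τ: apply τ first, then σ
1 →τ 2 →σ 1
2 →τ 1 →σ 2
3 →τ 3 →σ 3

σ∘τ = [1 2 3]


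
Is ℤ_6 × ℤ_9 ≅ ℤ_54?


Comparing ℤ_6 × ℤ_9 and ℤ_54:
gcd(6,9) = 3 ≠ 1. Max element order in ℤ_6×ℤ_9 is lcm(6,9) = 18 < 54, so it has no element of order 54

No, ℤ_6 × ℤ_9 ≇ ℤ_54


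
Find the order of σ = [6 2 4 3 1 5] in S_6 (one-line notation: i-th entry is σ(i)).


Cycle decomposition: (1 6 5) (3 4)
Cycle lengths: 3, 2
Order = lcm(3, 2) = 6

ord(σ) = 6


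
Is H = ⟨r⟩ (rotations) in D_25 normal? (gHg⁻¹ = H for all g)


H = ⟨r⟩ (rotations) in D_25
The rotation subgroup ⟨r⟩ has index 2 in D_25, so it is normal

Yes, normal subgroup


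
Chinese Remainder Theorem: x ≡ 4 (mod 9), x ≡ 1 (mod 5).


m₁ = 9, m₂ = 5, gcd = 1, so CRT applies. M = m₁·m₂ = 45
Let M₁ = M/m₁ = 5, M₂ = M/m₂ = 9
Find y₁ ≡ M₁⁻¹ (mod m₁): 5⁻¹ ≡ 2 (mod 9)
Find y₂ ≡ M₂⁻¹ (mod m₂): 9⁻¹ ≡ 4 (mod 5)
x = a₁·M₁·y₁ + a₂·M₂·y₂ = 4·5·2 + 1·9·4 = 76
Reduce mod 45: x ≡ 31
Check: 31 mod 9 = 4 ✓, 31 mod 5 = 1 ✓

x ≡ 31 (mod 45)


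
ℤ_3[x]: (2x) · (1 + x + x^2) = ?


Expand and collect like terms; reduce coefficients mod 3:
x^0: 0·1 = 0 ≡ 0 (mod 3)
x^1: 0·1 + 2·1 = 2 ≡ 2 (mod 3)
x^2: 0·1 + 2·1 = 2 ≡ 2 (mod 3)
x^3: 2·1 = 2 ≡ 2 (mod 3)
Result: 2x + 2x^2 + 2x^3

f · g = 2x + 2x^2 + 2x^3


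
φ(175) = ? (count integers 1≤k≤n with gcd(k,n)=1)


Factor n: 175 = 5^2 × 7
φ(n) = n · ∏(1 - 1/p) over distinct primes p | n
φ(175) = 175 · (1 - 1/5) · (1 - 1/7) = 120

φ(175) = 120


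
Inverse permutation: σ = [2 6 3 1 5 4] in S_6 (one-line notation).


To find σ⁻¹, swap domain and range:
σ(1) = 2 → σ⁻¹(2) = 1
σ(2) = 6 → σ⁻¹(6) = 2
σ(3) = 3 → σ⁻¹(3) = 3
σ(4) = 1 → σ⁻¹(1) = 4
σ(5) = 5 → σ⁻¹(5) = 5
σ(6) = 4 → σ⁻¹(4) = 6

σ⁻¹ = [4 1 3 6 5 2]


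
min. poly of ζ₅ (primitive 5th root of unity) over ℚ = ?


ζ₅ is a root of Φ₅(x) = x⁴ + x³ + x² + x + 1, irreducible over ℚ

Minimal polynomial: x⁴ + x³ + x² + x + 1


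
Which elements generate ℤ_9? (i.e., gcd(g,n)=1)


g generates ℤ_n iff gcd(g,n) = 1
Checking each g ∈ {1,...,8}:
gcd(1,9) = 1
gcd(2,9) = 1
gcd(3,9) = 3
gcd(4,9) = 1
gcd(5,9) = 1
gcd(6,9) = 3
gcd(7,9) = 1
gcd(8,9) = 1
Generators: {1, 2, 4, 5, 7, 8}
Number of generators = φ(9) = 6

Generators of ℤ_9 = {1, 2, 4, 5, 7, 8}


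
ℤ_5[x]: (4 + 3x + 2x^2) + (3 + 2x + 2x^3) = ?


Add coefficients mod 5:
x^0: 4 + 3 = 2 (mod 5)
x^1: 3 + 2 = 0 (mod 5)
x^2: 2 + 0 = 2 (mod 5)
x^3: 0 + 2 = 2 (mod 5)
Result: 2 + 2x^2 + 2x^3

f + g = 2 + 2x^2 + 2x^3


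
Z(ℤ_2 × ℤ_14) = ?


Z(G) = {g ∈ G | gx = xg for all x ∈ G}
Direct product of abelian groups is abelian, so Z(G) = G

Z(ℤ_2 × ℤ_14) = ℤ_2 × ℤ_14


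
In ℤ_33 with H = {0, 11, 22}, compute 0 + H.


0 + H = {0 + h (mod 33) : h ∈ H}
0+0=0, 0+11=11, 0+22=22

0 + H = {0, 11, 22}


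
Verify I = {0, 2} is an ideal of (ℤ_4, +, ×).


Check ideal conditions for I = {0, 2} in ℤ_4:
(1) I is an additive subgroup? Yes
(2) For r ∈ ℤ_4 and a ∈ I: r·a ∈ I? Yes

Yes, I is an ideal of ℤ_4


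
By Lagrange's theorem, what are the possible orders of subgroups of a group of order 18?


Lagrange's theorem: |H| divides |G|
|G| = 18
Divisors of 18: 1, 2, 3, 6, 9, 18

Possible subgroup orders: {1, 2, 3, 6, 9, 18}


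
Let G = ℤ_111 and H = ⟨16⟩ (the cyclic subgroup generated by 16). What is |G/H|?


|⟨16⟩| = n / gcd(16, 111) = 111 / 1 = 111
H is normal (ℤ_111 is abelian).
|G/H| = |G| / |H| = 111 / 111 = 1

|G/H| = 1


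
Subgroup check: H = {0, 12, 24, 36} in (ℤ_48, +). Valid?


Subgroup test for H = {0, 12, 24, 36} in (ℤ_48, +):
(1) 0 ∈ H? Yes
(2) Closure: for all a,b ∈ H, (a+b) mod 48 ∈ H? Yes
(3) Inverses: for all a ∈ H, -a mod 48 ∈ H? Yes

Yes, H is a subgroup of ℤ_48


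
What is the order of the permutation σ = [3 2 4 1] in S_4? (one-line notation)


Cycle decomposition: (1 3 4)
Cycle lengths: 3
Order = lcm(3) = 3

ord(σ) = 3


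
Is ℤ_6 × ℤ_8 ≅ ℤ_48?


Comparing ℤ_6 × ℤ_8 and ℤ_48:
gcd(6,8) = 2 ≠ 1. Max element order in ℤ_6×ℤ_8 is lcm(6,8) = 24 < 48, so it has no element of order 48

No, ℤ_6 × ℤ_8 ≇ ℤ_48


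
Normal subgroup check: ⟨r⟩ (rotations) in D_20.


H = ⟨r⟩ (rotations) in D_20
The rotation subgroup ⟨r⟩ has index 2 in D_20, so it is normal

Yes, normal subgroup


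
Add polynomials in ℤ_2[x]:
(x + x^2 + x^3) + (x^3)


Add coefficients mod 2:
x^0: 0 + 0 = 0 (mod 2)
x^1: 1 + 0 = 1 (mod 2)
x^2: 1 + 0 = 1 (mod 2)
x^3: 1 + 1 = 0 (mod 2)
Result: x + x^2

f + g = x + x^2


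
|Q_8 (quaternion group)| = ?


Q_8 = {±1, ±i, ±j, ±k}
|Q_8| = 8

|Q_8 (quaternion group)| = 8


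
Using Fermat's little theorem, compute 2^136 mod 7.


Fermat's little theorem: if p is prime and gcd(a,p)=1, then a^(p-1) ≡ 1 (mod p)
p = 7 is prime, gcd(2,7) = 1
Reduce exponent: 136 mod 6 = 4
So 2^136 ≡ 2^4 (mod 7)
2^4 mod 7 = 2

2^136 ≡ 2 (mod 7)


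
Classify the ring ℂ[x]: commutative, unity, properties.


Polynomial ring over ℂ (an integral domain) is a commutative integral domain with unity 1
Commutative: Yes
Integral domain: Yes
Has unity: Yes

ℂ[x]: Commutative=Yes, Unity=Yes


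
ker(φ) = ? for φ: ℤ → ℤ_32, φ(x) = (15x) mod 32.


Kernel = preimage of identity
ker(φ) = {x ∈ ℤ : 15x ≡ 0 (mod 32)}. gcd(15,32) = 1, so 15x ≡ 0 (mod 32) ⟺ x ≡ 0 (mod 32/1 = 32). Hence ker(φ) = 32ℤ

ker(φ) = 32ℤ


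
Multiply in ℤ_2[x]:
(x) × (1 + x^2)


Expand and collect like terms; reduce coefficients mod 2:
x^0: 0·1 = 0 ≡ 0 (mod 2)
x^1: 0·0 + 1·1 = 1 ≡ 1 (mod 2)
x^2: 0·1 + 1·0 = 0 ≡ 0 (mod 2)
x^3: 1·1 = 1 ≡ 1 (mod 2)
Result: x + x^3

f · g = x + x^3


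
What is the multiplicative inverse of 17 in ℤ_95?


Use the extended Euclidean algorithm to write 1 = 17·s + 95·t; then s mod 95 is the inverse.
Euclidean algorithm:
  17 = 0·95 + 17
  95 = 5·17 + 10
  17 = 1·10 + 7
  10 = 1·7 + 3
  7 = 2·3 + 1
  3 = 3·1 + 0
gcd(17,95) = 1
Back-substitution gives: 17·(28) + 95·(-5) = 1
So 17⁻¹ ≡ 28 ≡ 28 (mod 95)
Check: 17 × 28 = 476 ≡ 1 (mod 95) ✓

17⁻¹ ≡ 28 (mod 95)


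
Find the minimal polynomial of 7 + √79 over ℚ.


Let α = 7 + √79. Then α - 7 = √79, so (α - 7)² = 79, giving α² - 14α - 30 = 0. Degree 2 and α ∉ ℚ, so this is the minimal polynomial.

Minimal polynomial: x² - 14x - 30


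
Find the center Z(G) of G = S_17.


Z(G) = {g ∈ G | gx = xg for all x ∈ G}
S_n is non-abelian for n ≥ 3; Z(S_17) is trivial

Z(S_17) = {e}


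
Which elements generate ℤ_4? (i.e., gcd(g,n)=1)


g generates ℤ_n iff gcd(g,n) = 1
Checking each g ∈ {1,...,3}:
gcd(1,4) = 1
gcd(2,4) = 2
gcd(3,4) = 1
Generators: {1, 3}
Number of generators = φ(4) = 2

Generators of ℤ_4 = {1, 3}


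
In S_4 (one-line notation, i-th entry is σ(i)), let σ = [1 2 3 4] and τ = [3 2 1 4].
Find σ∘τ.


σ∘τ: apply τ first, then σ
1 →τ 3 →σ 3
2 →τ 2 →σ 2
3 →τ 1 →σ 1
4 →τ 4 →σ 4

σ∘τ = [3 2 1 4]


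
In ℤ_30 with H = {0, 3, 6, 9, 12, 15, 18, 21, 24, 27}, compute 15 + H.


15 + H = {15 + h (mod 30) : h ∈ H}
15+0=15, 15+3=18, 15+6=21, 15+9=24, 15+12=27, 15+15=0, 15+18=3, 15+21=6, 15+24=9, 15+27=12
15 + H = {0, 3, 6, 9, 12, 15, 18, 21, 24, 27} = 0 + H

15 + H = {0, 3, 6, 9, 12, 15, 18, 21, 24, 27}


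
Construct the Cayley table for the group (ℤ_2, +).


Elements: {0, 1}
Operation: addition mod 2
Entry (a, b) = (a + b) mod 2

Cayley table:
  | 0 | 1
0 | 0 | 1
1 | 1 | 0


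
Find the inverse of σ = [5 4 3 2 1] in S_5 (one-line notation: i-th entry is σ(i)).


To find σ⁻¹, swap domain and range:
σ(1) = 5 → σ⁻¹(5) = 1
σ(2) = 4 → σ⁻¹(4) = 2
σ(3) = 3 → σ⁻¹(3) = 3
σ(4) = 2 → σ⁻¹(2) = 4
σ(5) = 1 → σ⁻¹(1) = 5

σ⁻¹ = [5 4 3 2 1]


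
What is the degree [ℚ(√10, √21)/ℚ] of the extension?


[ℚ(√10,√21):ℚ] = [ℚ(√10,√21):ℚ(√10)]·[ℚ(√10):ℚ] = 2·2 = 4

[ℚ(√10, √21)/ℚ] = 4


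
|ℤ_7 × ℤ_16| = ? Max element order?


|ℤ_7 × ℤ_16| = 7 × 16 = 112
Max element order = lcm(7,16) = 112
Cyclic? Yes (gcd=1)

|ℤ_7×ℤ_16| = 112, max element order = 112


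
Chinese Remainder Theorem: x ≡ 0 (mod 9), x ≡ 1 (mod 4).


m₁ = 9, m₂ = 4, gcd = 1, so CRT applies. M = m₁·m₂ = 36
Let M₁ = M/m₁ = 4, M₂ = M/m₂ = 9
Find y₁ ≡ M₁⁻¹ (mod m₁): 4⁻¹ ≡ 7 (mod 9)
Find y₂ ≡ M₂⁻¹ (mod m₂): 9⁻¹ ≡ 1 (mod 4)
x = a₁·M₁·y₁ + a₂·M₂·y₂ = 0·4·7 + 1·9·1 = 9
Reduce mod 36: x ≡ 9
Check: 9 mod 9 = 0 ✓, 9 mod 4 = 1 ✓

x ≡ 9 (mod 36)


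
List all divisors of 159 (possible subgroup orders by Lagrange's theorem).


Lagrange's theorem: |H| divides |G|
|G| = 159
Divisors of 159: 1, 3, 53, 159

Possible subgroup orders: {1, 3, 53, 159}


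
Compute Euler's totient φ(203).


Factor n: 203 = 7 × 29
φ(n) = n · ∏(1 - 1/p) over distinct primes p | n
φ(203) = 203 · (1 - 1/7) · (1 - 1/29) = 168

φ(203) = 168


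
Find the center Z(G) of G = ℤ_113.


Z(G) = {g ∈ G | gx = xg for all x ∈ G}
ℤ_113 is abelian, so Z(G) = G

Z(ℤ_113) = ℤ_113


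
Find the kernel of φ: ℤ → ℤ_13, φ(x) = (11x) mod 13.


Kernel = preimage of identity
ker(φ) = {x ∈ ℤ : 11x ≡ 0 (mod 13)}. gcd(11,13) = 1, so 11x ≡ 0 (mod 13) ⟺ x ≡ 0 (mod 13/1 = 13). Hence ker(φ) = 13ℤ

ker(φ) = 13ℤ


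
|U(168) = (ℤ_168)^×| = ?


U(n) is the group of units mod n; |U(n)| = φ(n)
|U(168)| = φ(168) = 48

|U(168) = (ℤ_168)^×| = 48


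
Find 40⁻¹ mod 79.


Use the extended Euclidean algorithm to write 1 = 40·s + 79·t; then s mod 79 is the inverse.
Euclidean algorithm:
  40 = 0·79 + 40
  79 = 1·40 + 39
  40 = 1·39 + 1
  39 = 39·1 + 0
gcd(40,79) = 1
Back-substitution gives: 40·(2) + 79·(-1) = 1
So 40⁻¹ ≡ 2 ≡ 2 (mod 79)
Check: 40 × 2 = 80 ≡ 1 (mod 79) ✓

40⁻¹ ≡ 2 (mod 79)


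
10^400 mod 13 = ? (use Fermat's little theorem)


Fermat's little theorem: if p is prime and gcd(a,p)=1, then a^(p-1) ≡ 1 (mod p)
p = 13 is prime, gcd(10,13) = 1
Reduce exponent: 400 mod 12 = 4
So 10^400 ≡ 10^4 (mod 13)
10^4 mod 13 = 3

10^400 ≡ 3 (mod 13)


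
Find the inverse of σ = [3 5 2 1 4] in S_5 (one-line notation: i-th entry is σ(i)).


To find σ⁻¹, swap domain and range:
σ(1) = 3 → σ⁻¹(3) = 1
σ(2) = 5 → σ⁻¹(5) = 2
σ(3) = 2 → σ⁻¹(2) = 3
σ(4) = 1 → σ⁻¹(1) = 4
σ(5) = 4 → σ⁻¹(4) = 5

σ⁻¹ = [4 3 1 5 2]


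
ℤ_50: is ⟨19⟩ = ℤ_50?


g generates ℤ_n iff gcd(g, n) = 1
gcd(19, 50) = 1
Since gcd = 1, 19 is a generator.

Yes, 19 generates ℤ_50


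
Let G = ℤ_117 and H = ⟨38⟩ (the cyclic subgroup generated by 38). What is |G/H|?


|⟨38⟩| = n / gcd(38, 117) = 117 / 1 = 117
H is normal (ℤ_117 is abelian).
|G/H| = |G| / |H| = 117 / 117 = 1

|G/H| = 1


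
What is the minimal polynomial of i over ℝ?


i satisfies x² + 1 = 0, irreducible over ℝ

Minimal polynomial: x² + 1


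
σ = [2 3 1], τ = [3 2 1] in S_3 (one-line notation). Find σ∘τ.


σ∘τ: apply τ first, then σ
1 →τ 3 →σ 1
2 →τ 2 →σ 3
3 →τ 1 →σ 2

σ∘τ = [1 3 2]


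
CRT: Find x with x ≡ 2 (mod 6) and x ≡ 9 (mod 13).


m₁ = 6, m₂ = 13, gcd = 1, so CRT applies. M = m₁·m₂ = 78
Let M₁ = M/m₁ = 13, M₂ = M/m₂ = 6
Find y₁ ≡ M₁⁻¹ (mod m₁): 13⁻¹ ≡ 1 (mod 6)
Find y₂ ≡ M₂⁻¹ (mod m₂): 6⁻¹ ≡ 11 (mod 13)
x = a₁·M₁·y₁ + a₂·M₂·y₂ = 2·13·1 + 9·6·11 = 620
Reduce mod 78: x ≡ 74
Check: 74 mod 6 = 2 ✓, 74 mod 13 = 9 ✓

x ≡ 74 (mod 78)


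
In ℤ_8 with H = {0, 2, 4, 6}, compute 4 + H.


4 + H = {4 + h (mod 8) : h ∈ H}
4+0=4, 4+2=6, 4+4=0, 4+6=2
4 + H = {0, 2, 4, 6} = 0 + H

4 + H = {0, 2, 4, 6}


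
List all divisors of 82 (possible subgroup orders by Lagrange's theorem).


Lagrange's theorem: |H| divides |G|
|G| = 82
Divisors of 82: 1, 2, 41, 82

Possible subgroup orders: {1, 2, 41, 82}


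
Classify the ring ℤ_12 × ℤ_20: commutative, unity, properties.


Direct product ring; commutative with unity (1,1); but (1,0)·(0,1) = (0,0) gives zero divisors, so not an integral domain
Commutative: Yes
Integral domain: No
Has unity: Yes

ℤ_12 × ℤ_20: Commutative=Yes, Unity=Yes


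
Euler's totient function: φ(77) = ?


Factor n: 77 = 7 × 11
φ(n) = n · ∏(1 - 1/p) over distinct primes p | n
φ(77) = 77 · (1 - 1/7) · (1 - 1/11) = 60

φ(77) = 60


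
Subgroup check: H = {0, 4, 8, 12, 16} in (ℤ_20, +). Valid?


Subgroup test for H = {0, 4, 8, 12, 16} in (ℤ_20, +):
(1) 0 ∈ H? Yes
(2) Closure: for all a,b ∈ H, (a+b) mod 20 ∈ H? Yes
(3) Inverses: for all a ∈ H, -a mod 20 ∈ H? Yes

Yes, H is a subgroup of ℤ_20


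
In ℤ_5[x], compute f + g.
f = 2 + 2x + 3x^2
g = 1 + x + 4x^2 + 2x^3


Add coefficients mod 5:
x^0: 2 + 1 = 3 (mod 5)
x^1: 2 + 1 = 3 (mod 5)
x^2: 3 + 4 = 2 (mod 5)
x^3: 0 + 2 = 2 (mod 5)
Result: 3 + 3x + 2x^2 + 2x^3

f + g = 3 + 3x + 2x^2 + 2x^3


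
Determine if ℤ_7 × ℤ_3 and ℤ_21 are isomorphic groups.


Comparing ℤ_7 × ℤ_3 and ℤ_21:
gcd(7,3) = 1, so ℤ_7 × ℤ_3 ≅ ℤ_21 (CRT)

Yes, ℤ_7 × ℤ_3 ≅ ℤ_21


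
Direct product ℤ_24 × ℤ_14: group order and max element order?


|ℤ_24 × ℤ_14| = 24 × 14 = 336
Max element order = lcm(24,14) = 168
Cyclic? No (gcd=2)

|ℤ_24×ℤ_14| = 336, max element order = 168


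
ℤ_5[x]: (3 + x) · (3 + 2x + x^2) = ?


Expand and collect like terms; reduce coefficients mod 5:
x^0: 3·3 = 9 ≡ 4 (mod 5)
x^1: 3·2 + 1·3 = 9 ≡ 4 (mod 5)
x^2: 3·1 + 1·2 = 5 ≡ 0 (mod 5)
x^3: 1·1 = 1 ≡ 1 (mod 5)
Result: 4 + 4x + x^3

f · g = 4 + 4x + x^3


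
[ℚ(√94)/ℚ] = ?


√94 has minimal polynomial x² - 94 (irreducible over ℚ since 94 is squarefree)

[ℚ(√94)/ℚ] = 2


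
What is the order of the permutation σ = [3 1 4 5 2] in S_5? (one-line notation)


Cycle decomposition: (1 3 4 5 2)
Cycle lengths: 5
Order = lcm(5) = 5

ord(σ) = 5


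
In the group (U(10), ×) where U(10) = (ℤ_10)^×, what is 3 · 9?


Operation: multiplication mod 10
3 · 9 = (a × b) mod 10 with a = 3, b = 9

3 · 9 = 7


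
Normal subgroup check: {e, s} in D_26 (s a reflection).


H = {e, s} in D_26 (s a reflection)
r·s·r⁻¹ = sr⁻² ≠ s for n ≥ 3, so {e, s} is not closed under conjugation

No, not a normal subgroup


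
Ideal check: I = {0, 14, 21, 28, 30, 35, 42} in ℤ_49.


Check ideal conditions for I = {0, 14, 21, 28, 30, 35, 42} in ℤ_49:
(1) I is an additive subgroup? No
(2) For r ∈ ℤ_49 and a ∈ I: r·a ∈ I? No  [counterexample: r=2, a=28, r·a mod 49 = 7 ∉ I]

No, I is not an ideal of ℤ_49


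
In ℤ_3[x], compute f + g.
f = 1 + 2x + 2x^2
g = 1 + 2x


Add coefficients mod 3:
x^0: 1 + 1 = 2 (mod 3)
x^1: 2 + 2 = 1 (mod 3)
x^2: 2 + 0 = 2 (mod 3)
Result: 2 + x + 2x^2

f + g = 2 + x + 2x^2


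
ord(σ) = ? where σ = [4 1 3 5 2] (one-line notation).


Cycle decomposition: (1 4 5 2)
Cycle lengths: 4
Order = lcm(4) = 4

ord(σ) = 4


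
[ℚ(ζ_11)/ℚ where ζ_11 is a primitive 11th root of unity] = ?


[ℚ(ζ_n):ℚ] = deg Φ_n(x) = φ(n). Here φ(11) = 10

[ℚ(ζ_11)/ℚ where ζ_11 is a primitive 11th root of unity] = 10


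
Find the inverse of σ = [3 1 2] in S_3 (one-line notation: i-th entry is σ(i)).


To find σ⁻¹, swap domain and range:
σ(1) = 3 → σ⁻¹(3) = 1
σ(2) = 1 → σ⁻¹(1) = 2
σ(3) = 2 → σ⁻¹(2) = 3

σ⁻¹ = [2 3 1]


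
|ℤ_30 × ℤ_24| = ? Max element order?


|ℤ_30 × ℤ_24| = 30 × 24 = 720
Max element order = lcm(30,24) = 120
Cyclic? No (gcd=6)

|ℤ_30×ℤ_24| = 720, max element order = 120


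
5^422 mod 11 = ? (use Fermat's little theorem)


Fermat's little theorem: if p is prime and gcd(a,p)=1, then a^(p-1) ≡ 1 (mod p)
p = 11 is prime, gcd(5,11) = 1
Reduce exponent: 422 mod 10 = 2
So 5^422 ≡ 5^2 (mod 11)
5^2 mod 11 = 3

5^422 ≡ 3 (mod 11)


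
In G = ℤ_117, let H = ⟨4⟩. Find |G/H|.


|⟨4⟩| = n / gcd(4, 117) = 117 / 1 = 117
H is normal (ℤ_117 is abelian).
|G/H| = |G| / |H| = 117 / 117 = 1

|G/H| = 1


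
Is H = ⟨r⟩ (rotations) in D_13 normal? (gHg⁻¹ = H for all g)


H = ⟨r⟩ (rotations) in D_13
The rotation subgroup ⟨r⟩ has index 2 in D_13, so it is normal

Yes, normal subgroup


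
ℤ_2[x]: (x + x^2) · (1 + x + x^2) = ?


Expand and collect like terms; reduce coefficients mod 2:
x^0: 0·1 = 0 ≡ 0 (mod 2)
x^1: 0·1 + 1·1 = 1 ≡ 1 (mod 2)
x^2: 0·1 + 1·1 + 1·1 = 2 ≡ 0 (mod 2)
x^3: 1·1 + 1·1 = 2 ≡ 0 (mod 2)
x^4: 1·1 = 1 ≡ 1 (mod 2)
Result: x + x^4

f · g = x + x^4


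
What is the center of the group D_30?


Z(G) = {g ∈ G | gx = xg for all x ∈ G}
For even n, Z(D_n) = {e, r^(n/2)}: the 180° rotation r^15 commutes with every reflection and rotation

Z(D_30) = {e, r^15}


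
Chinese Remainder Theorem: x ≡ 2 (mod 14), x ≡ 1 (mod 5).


m₁ = 14, m₂ = 5, gcd = 1, so CRT applies. M = m₁·m₂ = 70
Let M₁ = M/m₁ = 5, M₂ = M/m₂ = 14
Find y₁ ≡ M₁⁻¹ (mod m₁): 5⁻¹ ≡ 3 (mod 14)
Find y₂ ≡ M₂⁻¹ (mod m₂): 14⁻¹ ≡ 4 (mod 5)
x = a₁·M₁·y₁ + a₂·M₂·y₂ = 2·5·3 + 1·14·4 = 86
Reduce mod 70: x ≡ 16
Check: 16 mod 14 = 2 ✓, 16 mod 5 = 1 ✓

x ≡ 16 (mod 70)


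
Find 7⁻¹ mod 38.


Use the extended Euclidean algorithm to write 1 = 7·s + 38·t; then s mod 38 is the inverse.
Euclidean algorithm:
  7 = 0·38 + 7
  38 = 5·7 + 3
  7 = 2·3 + 1
  3 = 3·1 + 0
gcd(7,38) = 1
Back-substitution gives: 7·(11) + 38·(-2) = 1
So 7⁻¹ ≡ 11 ≡ 11 (mod 38)
Check: 7 × 11 = 77 ≡ 1 (mod 38) ✓

7⁻¹ ≡ 11 (mod 38)


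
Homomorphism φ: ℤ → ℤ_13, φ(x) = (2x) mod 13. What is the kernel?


Kernel = preimage of identity
ker(φ) = {x ∈ ℤ : 2x ≡ 0 (mod 13)}. gcd(2,13) = 1, so 2x ≡ 0 (mod 13) ⟺ x ≡ 0 (mod 13/1 = 13). Hence ker(φ) = 13ℤ

ker(φ) = 13ℤ


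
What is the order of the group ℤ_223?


ℤ_n has n elements.

|ℤ_223| = 223


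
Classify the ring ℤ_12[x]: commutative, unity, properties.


ℤ_12 has zero divisors (2·6 ≡ 0), and these lift to constant zero divisors in ℤ_12[x]; so not an integral domain
Commutative: Yes
Integral domain: No
Has unity: Yes

ℤ_12[x]: Commutative=Yes, Unity=Yes


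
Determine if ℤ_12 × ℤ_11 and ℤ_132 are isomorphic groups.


Comparing ℤ_12 × ℤ_11 and ℤ_132:
gcd(12,11) = 1, so ℤ_12 × ℤ_11 ≅ ℤ_132 (CRT)

Yes, ℤ_12 × ℤ_11 ≅ ℤ_132


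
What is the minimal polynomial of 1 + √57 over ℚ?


Let α = 1 + √57. Then α - 1 = √57, so (α - 1)² = 57, giving α² - 2α - 56 = 0. Degree 2 and α ∉ ℚ, so this is the minimal polynomial.

Minimal polynomial: x² - 2x - 56


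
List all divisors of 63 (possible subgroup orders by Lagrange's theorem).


Lagrange's theorem: |H| divides |G|
|G| = 63
Divisors of 63: 1, 3, 7, 9, 21, 63

Possible subgroup orders: {1, 3, 7, 9, 21, 63}


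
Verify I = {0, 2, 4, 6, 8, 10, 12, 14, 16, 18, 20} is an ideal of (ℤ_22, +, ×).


Check ideal conditions for I = {0, 2, 4, 6, 8, 10, 12, 14, 16, 18, 20} in ℤ_22:
(1) I is an additive subgroup? Yes
(2) For r ∈ ℤ_22 and a ∈ I: r·a ∈ I? Yes

Yes, I is an ideal of ℤ_22


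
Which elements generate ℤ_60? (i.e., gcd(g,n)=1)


g generates ℤ_n iff gcd(g,n) = 1
Prime factors of 60: 2, 3, 5
Generators are g ∈ {1,...,59} not divisible by any of these primes.
Generators: {1, 7, 11, 13, 17, 19, 23, 29, 31, 37, 41, 43, 47, 49, 53, 59}
Number of generators = φ(60) = 16

Generators of ℤ_60 = {1, 7, 11, 13, 17, 19, 23, 29, 31, 37, 41, 43, 47, 49, 53, 59}


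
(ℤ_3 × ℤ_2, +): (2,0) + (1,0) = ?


Operation: componentwise addition mod (3, 2)
(2,0) + (1,0) = ((a₁+b₁) mod 3, (a₂+b₂) mod 2) with a = (2,0), b = (1,0)

(2,0) + (1,0) = (0,0)


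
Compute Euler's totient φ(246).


Factor n: 246 = 2 × 3 × 41
φ(n) = n · ∏(1 - 1/p) over distinct primes p | n
φ(246) = 246 · (1 - 1/2) · (1 - 1/3) · (1 - 1/41) = 80

φ(246) = 80


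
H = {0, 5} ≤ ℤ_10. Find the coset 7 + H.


7 + H = {7 + h (mod 10) : h ∈ H}
7+0=7, 7+5=2
7 + H = {2, 7} = 2 + H

7 + H = {2, 7}


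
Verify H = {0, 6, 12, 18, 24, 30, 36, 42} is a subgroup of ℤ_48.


Subgroup test for H = {0, 6, 12, 18, 24, 30, 36, 42} in (ℤ_48, +):
(1) 0 ∈ H? Yes
(2) Closure: for all a,b ∈ H, (a+b) mod 48 ∈ H? Yes
(3) Inverses: for all a ∈ H, -a mod 48 ∈ H? Yes

Yes, H is a subgroup of ℤ_48


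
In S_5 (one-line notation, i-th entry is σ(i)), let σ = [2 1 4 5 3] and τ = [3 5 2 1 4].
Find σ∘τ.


σ∘τ: apply τ first, then σ
1 →τ 3 →σ 4
2 →τ 5 →σ 3
3 →τ 2 →σ 1
4 →τ 1 →σ 2
5 →τ 4 →σ 5

σ∘τ = [4 3 1 2 5]


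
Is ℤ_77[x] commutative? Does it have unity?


ℤ_77 has zero divisors (7·11 ≡ 0), and these lift to constant zero divisors in ℤ_77[x]; so not an integral domain
Commutative: Yes
Integral domain: No
Has unity: Yes

ℤ_77[x]: Commutative=Yes, Unity=Yes


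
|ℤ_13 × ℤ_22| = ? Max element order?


|ℤ_13 × ℤ_22| = 13 × 22 = 286
Max element order = lcm(13,22) = 286
Cyclic? Yes (gcd=1)

|ℤ_13×ℤ_22| = 286, max element order = 286


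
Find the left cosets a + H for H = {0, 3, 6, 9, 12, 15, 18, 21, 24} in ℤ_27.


H = {0, 3, 6, 9, 12, 15, 18, 21, 24}, |H| = 9
Number of cosets = |G|/|H| = 27/9 = 3
0 + H = {0, 3, 6, 9, 12, 15, 18, 21, 24}
1 + H = {1, 4, 7, 10, 13, 16, 19, 22, 25}
2 + H = {2, 5, 8, 11, 14, 17, 20, 23, 26}

Cosets: 0+H={0,3,6,9,12,15,18,21,24}; 1+H={1,4,7,10,13,16,19,22,25}; 2+H={2,5,8,11,14,17,20,23,26}


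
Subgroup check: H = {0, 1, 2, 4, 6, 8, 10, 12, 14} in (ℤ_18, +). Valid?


Subgroup test for H = {0, 1, 2, 4, 6, 8, 10, 12, 14} in (ℤ_18, +):
(1) 0 ∈ H? Yes
(2) Closure: for all a,b ∈ H, (a+b) mod 18 ∈ H? No  [counterexample: 1 + 2 = 3 ∉ H]
(3) Inverses: for all a ∈ H, -a mod 18 ∈ H? No

No, H is not a subgroup of ℤ_18


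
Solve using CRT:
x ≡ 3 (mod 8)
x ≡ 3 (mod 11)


m₁ = 8, m₂ = 11, gcd = 1, so CRT applies. M = m₁·m₂ = 88
Let M₁ = M/m₁ = 11, M₂ = M/m₂ = 8
Find y₁ ≡ M₁⁻¹ (mod m₁): 11⁻¹ ≡ 3 (mod 8)
Find y₂ ≡ M₂⁻¹ (mod m₂): 8⁻¹ ≡ 7 (mod 11)
x = a₁·M₁·y₁ + a₂·M₂·y₂ = 3·11·3 + 3·8·7 = 267
Reduce mod 88: x ≡ 3
Check: 3 mod 8 = 3 ✓, 3 mod 11 = 3 ✓

x ≡ 3 (mod 88)


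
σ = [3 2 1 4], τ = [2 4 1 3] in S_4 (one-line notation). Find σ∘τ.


σ∘τ: apply τ first, then σ
1 →τ 2 →σ 2
2 →τ 4 →σ 4
3 →τ 1 →σ 3
4 →τ 3 →σ 1

σ∘τ = [2 4 3 1]


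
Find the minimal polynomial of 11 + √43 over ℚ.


Let α = 11 + √43. Then α - 11 = √43, so (α - 11)² = 43, giving α² - 22α + 78 = 0. Degree 2 and α ∉ ℚ, so this is the minimal polynomial.

Minimal polynomial: x² - 22x + 78


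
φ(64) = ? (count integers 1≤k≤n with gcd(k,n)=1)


Factor n: 64 = 2^6
φ(n) = n · ∏(1 - 1/p) over distinct primes p | n
φ(64) = 64 · (1 - 1/2) = 32

φ(64) = 32


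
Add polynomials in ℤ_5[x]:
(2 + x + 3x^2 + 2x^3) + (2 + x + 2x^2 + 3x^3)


Add coefficients mod 5:
x^0: 2 + 2 = 4 (mod 5)
x^1: 1 + 1 = 2 (mod 5)
x^2: 3 + 2 = 0 (mod 5)
x^3: 2 + 3 = 0 (mod 5)
Result: 4 + 2x

f + g = 4 + 2x


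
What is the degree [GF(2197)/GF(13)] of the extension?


GF(2197) = GF(13^3), so the extension degree is 3

[GF(2197)/GF(13)] = 3


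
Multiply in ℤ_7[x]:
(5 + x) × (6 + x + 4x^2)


Expand and collect like terms; reduce coefficients mod 7:
x^0: 5·6 = 30 ≡ 2 (mod 7)
x^1: 5·1 + 1·6 = 11 ≡ 4 (mod 7)
x^2: 5·4 + 1·1 = 21 ≡ 0 (mod 7)
x^3: 1·4 = 4 ≡ 4 (mod 7)
Result: 2 + 4x + 4x^3

f · g = 2 + 4x + 4x^3


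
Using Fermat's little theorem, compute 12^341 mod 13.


Fermat's little theorem: if p is prime and gcd(a,p)=1, then a^(p-1) ≡ 1 (mod p)
p = 13 is prime, gcd(12,13) = 1
Reduce exponent: 341 mod 12 = 5
So 12^341 ≡ 12^5 (mod 13)
12^5 mod 13 = 12

12^341 ≡ 12 (mod 13)


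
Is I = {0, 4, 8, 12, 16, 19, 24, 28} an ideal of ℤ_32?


Check ideal conditions for I = {0, 4, 8, 12, 16, 19, 24, 28} in ℤ_32:
(1) I is an additive subgroup? No
(2) For r ∈ ℤ_32 and a ∈ I: r·a ∈ I? No  [counterexample: r=2, a=19, r·a mod 32 = 6 ∉ I]

No, I is not an ideal of ℤ_32


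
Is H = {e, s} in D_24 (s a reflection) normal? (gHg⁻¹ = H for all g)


H = {e, s} in D_24 (s a reflection)
r·s·r⁻¹ = sr⁻² ≠ s for n ≥ 3, so {e, s} is not closed under conjugation

No, not a normal subgroup


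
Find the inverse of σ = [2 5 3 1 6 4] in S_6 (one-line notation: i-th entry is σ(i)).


To find σ⁻¹, swap domain and range:
σ(1) = 2 → σ⁻¹(2) = 1
σ(2) = 5 → σ⁻¹(5) = 2
σ(3) = 3 → σ⁻¹(3) = 3
σ(4) = 1 → σ⁻¹(1) = 4
σ(5) = 6 → σ⁻¹(6) = 5
σ(6) = 4 → σ⁻¹(4) = 6

σ⁻¹ = [4 1 3 6 2 5]


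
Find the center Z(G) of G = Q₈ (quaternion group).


Z(G) = {g ∈ G | gx = xg for all x ∈ G}
In Q₈ = {±1, ±i, ±j, ±k}, only ±1 commute with every element

Z(Q₈ (quaternion group)) = {1, -1}


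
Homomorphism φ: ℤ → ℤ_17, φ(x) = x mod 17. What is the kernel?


Kernel = preimage of identity
ker(φ) = {x ∈ ℤ : x ≡ 0 (mod 17)} = 17ℤ = {0, ±17, ±34, ...}

ker(φ) = 17ℤ


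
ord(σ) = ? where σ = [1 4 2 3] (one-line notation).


Cycle decomposition: (2 4 3)
Cycle lengths: 3
Order = lcm(3) = 3

ord(σ) = 3


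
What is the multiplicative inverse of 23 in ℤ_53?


Use the extended Euclidean algorithm to write 1 = 23·s + 53·t; then s mod 53 is the inverse.
Euclidean algorithm:
  23 = 0·53 + 23
  53 = 2·23 + 7
  23 = 3·7 + 2
  7 = 3·2 + 1
  2 = 2·1 + 0
gcd(23,53) = 1
Back-substitution gives: 23·(-23) + 53·(10) = 1
So 23⁻¹ ≡ -23 ≡ 30 (mod 53)
Check: 23 × 30 = 690 ≡ 1 (mod 53) ✓

23⁻¹ ≡ 30 (mod 53)


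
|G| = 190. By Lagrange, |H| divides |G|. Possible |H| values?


Lagrange's theorem: |H| divides |G|
|G| = 190
Divisors of 190: 1, 2, 5, 10, 19, 38, 95, 190

Possible subgroup orders: {1, 2, 5, 10, 19, 38, 95, 190}


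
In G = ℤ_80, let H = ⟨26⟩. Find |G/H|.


|⟨26⟩| = n / gcd(26, 80) = 80 / 2 = 40
H is normal (ℤ_80 is abelian).
|G/H| = |G| / |H| = 80 / 40 = 2

|G/H| = 2


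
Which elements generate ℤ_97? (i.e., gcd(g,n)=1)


g generates ℤ_n iff gcd(g,n) = 1
Prime factors of 97: 97
Generators are g ∈ {1,...,96} not divisible by any of these primes.
Generators: {1, 2, 3, 4, 5, 6, 7, 8, 9, 10, 11, 12, 13, 14, 15, 16, 17, 18, 19, 20, 21, 22, 23, 24, 25, 26, 27, 28, 29, 30, 31, 32, 33, 34, 35, 36, 37, 38, 39, 40, 41, 42, 43, 44, 45, 46, 47, 48, 49, 50, 51, 52, 53, 54, 55, 56, 57, 58, 59, 60, 61, 62, 63, 64, 65, 66, 67, 68, 69, 70, 71, 72, 73, 74, 75, 76, 77, 78, 79, 80, 81, 82, 83, 84, 85, 86, 87, 88, 89, 90, 91, 92, 93, 94, 95, 96}
Number of generators = φ(97) = 96

Generators of ℤ_97 = {1, 2, 3, 4, 5, 6, 7, 8, 9, 10, 11, 12, 13, 14, 15, 16, 17, 18, 19, 20, 21, 22, 23, 24, 25, 26, 27, 28, 29, 30, 31, 32, 33, 34, 35, 36, 37, 38, 39, 40, 41, 42, 43, 44, 45, 46, 47, 48, 49, 50, 51, 52, 53, 54, 55, 56, 57, 58, 59, 60, 61, 62, 63, 64, 65, 66, 67, 68, 69, 70, 71, 72, 73, 74, 75, 76, 77, 78, 79, 80, 81, 82, 83, 84, 85, 86, 87, 88, 89, 90, 91, 92, 93, 94, 95, 96}


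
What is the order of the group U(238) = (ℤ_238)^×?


U(n) is the group of units mod n; |U(n)| = φ(n)
|U(238)| = φ(238) = 96

|U(238) = (ℤ_238)^×| = 96


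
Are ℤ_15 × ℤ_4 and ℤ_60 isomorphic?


Comparing ℤ_15 × ℤ_4 and ℤ_60:
gcd(15,4) = 1, so ℤ_15 × ℤ_4 ≅ ℤ_60 (CRT)

Yes, ℤ_15 × ℤ_4 ≅ ℤ_60


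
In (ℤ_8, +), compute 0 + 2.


Operation: addition mod 8
0 + 2 = (a + b) mod 8 with a = 0, b = 2

0 + 2 = 2


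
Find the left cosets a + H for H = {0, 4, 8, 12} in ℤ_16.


H = {0, 4, 8, 12}, |H| = 4
Number of cosets = |G|/|H| = 16/4 = 4
0 + H = {0, 4, 8, 12}
1 + H = {1, 5, 9, 13}
2 + H = {2, 6, 10, 14}
3 + H = {3, 7, 11, 15}

Cosets: 0+H={0,4,8,12}; 1+H={1,5,9,13}; 2+H={2,6,10,14}; 3+H={3,7,11,15}
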